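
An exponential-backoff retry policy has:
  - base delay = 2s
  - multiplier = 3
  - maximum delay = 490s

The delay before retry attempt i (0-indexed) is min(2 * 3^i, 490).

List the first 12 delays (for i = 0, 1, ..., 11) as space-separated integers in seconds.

Answer: 2 6 18 54 162 486 490 490 490 490 490 490

Derivation:
Computing each delay:
  i=0: min(2*3^0, 490) = 2
  i=1: min(2*3^1, 490) = 6
  i=2: min(2*3^2, 490) = 18
  i=3: min(2*3^3, 490) = 54
  i=4: min(2*3^4, 490) = 162
  i=5: min(2*3^5, 490) = 486
  i=6: min(2*3^6, 490) = 490
  i=7: min(2*3^7, 490) = 490
  i=8: min(2*3^8, 490) = 490
  i=9: min(2*3^9, 490) = 490
  i=10: min(2*3^10, 490) = 490
  i=11: min(2*3^11, 490) = 490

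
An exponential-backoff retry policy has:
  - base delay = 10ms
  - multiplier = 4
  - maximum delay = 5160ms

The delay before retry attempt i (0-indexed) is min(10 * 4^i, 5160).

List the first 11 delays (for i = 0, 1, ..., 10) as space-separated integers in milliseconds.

Answer: 10 40 160 640 2560 5160 5160 5160 5160 5160 5160

Derivation:
Computing each delay:
  i=0: min(10*4^0, 5160) = 10
  i=1: min(10*4^1, 5160) = 40
  i=2: min(10*4^2, 5160) = 160
  i=3: min(10*4^3, 5160) = 640
  i=4: min(10*4^4, 5160) = 2560
  i=5: min(10*4^5, 5160) = 5160
  i=6: min(10*4^6, 5160) = 5160
  i=7: min(10*4^7, 5160) = 5160
  i=8: min(10*4^8, 5160) = 5160
  i=9: min(10*4^9, 5160) = 5160
  i=10: min(10*4^10, 5160) = 5160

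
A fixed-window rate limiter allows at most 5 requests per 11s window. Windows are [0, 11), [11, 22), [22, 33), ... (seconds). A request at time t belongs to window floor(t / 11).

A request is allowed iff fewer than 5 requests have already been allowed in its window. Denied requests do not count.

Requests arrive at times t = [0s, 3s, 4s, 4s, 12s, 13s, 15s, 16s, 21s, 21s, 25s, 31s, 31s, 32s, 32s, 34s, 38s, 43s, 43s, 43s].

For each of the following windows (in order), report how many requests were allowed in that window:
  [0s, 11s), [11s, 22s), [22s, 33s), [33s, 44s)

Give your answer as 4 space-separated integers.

Processing requests:
  req#1 t=0s (window 0): ALLOW
  req#2 t=3s (window 0): ALLOW
  req#3 t=4s (window 0): ALLOW
  req#4 t=4s (window 0): ALLOW
  req#5 t=12s (window 1): ALLOW
  req#6 t=13s (window 1): ALLOW
  req#7 t=15s (window 1): ALLOW
  req#8 t=16s (window 1): ALLOW
  req#9 t=21s (window 1): ALLOW
  req#10 t=21s (window 1): DENY
  req#11 t=25s (window 2): ALLOW
  req#12 t=31s (window 2): ALLOW
  req#13 t=31s (window 2): ALLOW
  req#14 t=32s (window 2): ALLOW
  req#15 t=32s (window 2): ALLOW
  req#16 t=34s (window 3): ALLOW
  req#17 t=38s (window 3): ALLOW
  req#18 t=43s (window 3): ALLOW
  req#19 t=43s (window 3): ALLOW
  req#20 t=43s (window 3): ALLOW

Allowed counts by window: 4 5 5 5

Answer: 4 5 5 5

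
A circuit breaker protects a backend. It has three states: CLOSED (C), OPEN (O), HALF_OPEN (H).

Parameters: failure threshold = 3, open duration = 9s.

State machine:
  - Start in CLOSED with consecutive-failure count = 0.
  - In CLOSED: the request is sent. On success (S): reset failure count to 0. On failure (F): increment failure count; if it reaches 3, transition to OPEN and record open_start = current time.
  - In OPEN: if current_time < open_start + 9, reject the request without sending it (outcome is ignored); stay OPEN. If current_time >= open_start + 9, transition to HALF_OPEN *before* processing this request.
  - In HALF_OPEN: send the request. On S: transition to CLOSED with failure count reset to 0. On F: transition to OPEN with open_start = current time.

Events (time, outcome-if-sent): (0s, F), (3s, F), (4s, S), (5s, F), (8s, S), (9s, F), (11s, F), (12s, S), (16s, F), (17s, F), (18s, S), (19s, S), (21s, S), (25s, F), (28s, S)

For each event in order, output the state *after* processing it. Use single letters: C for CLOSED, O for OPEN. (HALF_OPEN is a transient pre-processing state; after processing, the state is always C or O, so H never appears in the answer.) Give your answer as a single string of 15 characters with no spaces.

State after each event:
  event#1 t=0s outcome=F: state=CLOSED
  event#2 t=3s outcome=F: state=CLOSED
  event#3 t=4s outcome=S: state=CLOSED
  event#4 t=5s outcome=F: state=CLOSED
  event#5 t=8s outcome=S: state=CLOSED
  event#6 t=9s outcome=F: state=CLOSED
  event#7 t=11s outcome=F: state=CLOSED
  event#8 t=12s outcome=S: state=CLOSED
  event#9 t=16s outcome=F: state=CLOSED
  event#10 t=17s outcome=F: state=CLOSED
  event#11 t=18s outcome=S: state=CLOSED
  event#12 t=19s outcome=S: state=CLOSED
  event#13 t=21s outcome=S: state=CLOSED
  event#14 t=25s outcome=F: state=CLOSED
  event#15 t=28s outcome=S: state=CLOSED

Answer: CCCCCCCCCCCCCCC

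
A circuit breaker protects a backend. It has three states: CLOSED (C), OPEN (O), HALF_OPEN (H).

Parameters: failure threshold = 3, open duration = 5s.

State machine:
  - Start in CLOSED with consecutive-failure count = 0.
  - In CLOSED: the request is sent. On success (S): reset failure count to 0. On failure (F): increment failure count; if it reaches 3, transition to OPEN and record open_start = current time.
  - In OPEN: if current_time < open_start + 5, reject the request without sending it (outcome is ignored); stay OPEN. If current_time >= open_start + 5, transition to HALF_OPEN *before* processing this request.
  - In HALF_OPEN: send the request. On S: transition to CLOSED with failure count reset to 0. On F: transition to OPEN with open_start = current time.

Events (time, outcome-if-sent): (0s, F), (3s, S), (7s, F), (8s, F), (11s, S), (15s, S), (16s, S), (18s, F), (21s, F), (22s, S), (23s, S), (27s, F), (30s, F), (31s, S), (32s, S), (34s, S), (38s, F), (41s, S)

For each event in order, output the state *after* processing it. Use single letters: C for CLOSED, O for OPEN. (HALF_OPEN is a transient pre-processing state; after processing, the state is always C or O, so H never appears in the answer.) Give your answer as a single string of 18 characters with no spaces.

Answer: CCCCCCCCCCCCCCCCCC

Derivation:
State after each event:
  event#1 t=0s outcome=F: state=CLOSED
  event#2 t=3s outcome=S: state=CLOSED
  event#3 t=7s outcome=F: state=CLOSED
  event#4 t=8s outcome=F: state=CLOSED
  event#5 t=11s outcome=S: state=CLOSED
  event#6 t=15s outcome=S: state=CLOSED
  event#7 t=16s outcome=S: state=CLOSED
  event#8 t=18s outcome=F: state=CLOSED
  event#9 t=21s outcome=F: state=CLOSED
  event#10 t=22s outcome=S: state=CLOSED
  event#11 t=23s outcome=S: state=CLOSED
  event#12 t=27s outcome=F: state=CLOSED
  event#13 t=30s outcome=F: state=CLOSED
  event#14 t=31s outcome=S: state=CLOSED
  event#15 t=32s outcome=S: state=CLOSED
  event#16 t=34s outcome=S: state=CLOSED
  event#17 t=38s outcome=F: state=CLOSED
  event#18 t=41s outcome=S: state=CLOSED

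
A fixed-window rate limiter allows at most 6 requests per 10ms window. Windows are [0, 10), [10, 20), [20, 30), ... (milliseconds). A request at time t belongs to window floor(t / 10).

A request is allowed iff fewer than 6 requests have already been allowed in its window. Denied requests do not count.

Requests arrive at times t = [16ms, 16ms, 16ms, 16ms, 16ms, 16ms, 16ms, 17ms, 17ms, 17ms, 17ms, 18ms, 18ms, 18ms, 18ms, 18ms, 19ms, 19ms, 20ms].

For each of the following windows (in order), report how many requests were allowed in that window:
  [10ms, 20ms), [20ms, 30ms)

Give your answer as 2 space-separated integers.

Processing requests:
  req#1 t=16ms (window 1): ALLOW
  req#2 t=16ms (window 1): ALLOW
  req#3 t=16ms (window 1): ALLOW
  req#4 t=16ms (window 1): ALLOW
  req#5 t=16ms (window 1): ALLOW
  req#6 t=16ms (window 1): ALLOW
  req#7 t=16ms (window 1): DENY
  req#8 t=17ms (window 1): DENY
  req#9 t=17ms (window 1): DENY
  req#10 t=17ms (window 1): DENY
  req#11 t=17ms (window 1): DENY
  req#12 t=18ms (window 1): DENY
  req#13 t=18ms (window 1): DENY
  req#14 t=18ms (window 1): DENY
  req#15 t=18ms (window 1): DENY
  req#16 t=18ms (window 1): DENY
  req#17 t=19ms (window 1): DENY
  req#18 t=19ms (window 1): DENY
  req#19 t=20ms (window 2): ALLOW

Allowed counts by window: 6 1

Answer: 6 1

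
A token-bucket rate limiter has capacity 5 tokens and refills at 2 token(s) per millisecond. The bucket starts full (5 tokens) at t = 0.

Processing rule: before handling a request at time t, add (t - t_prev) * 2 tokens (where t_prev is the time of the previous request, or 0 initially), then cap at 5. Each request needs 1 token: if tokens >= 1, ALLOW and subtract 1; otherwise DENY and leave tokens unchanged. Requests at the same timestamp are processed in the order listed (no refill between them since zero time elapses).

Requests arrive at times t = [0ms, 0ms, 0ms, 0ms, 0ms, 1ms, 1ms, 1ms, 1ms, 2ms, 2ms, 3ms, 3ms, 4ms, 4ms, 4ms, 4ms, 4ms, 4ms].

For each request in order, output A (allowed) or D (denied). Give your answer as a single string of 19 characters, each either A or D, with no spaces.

Answer: AAAAAAADDAAAAAADDDD

Derivation:
Simulating step by step:
  req#1 t=0ms: ALLOW
  req#2 t=0ms: ALLOW
  req#3 t=0ms: ALLOW
  req#4 t=0ms: ALLOW
  req#5 t=0ms: ALLOW
  req#6 t=1ms: ALLOW
  req#7 t=1ms: ALLOW
  req#8 t=1ms: DENY
  req#9 t=1ms: DENY
  req#10 t=2ms: ALLOW
  req#11 t=2ms: ALLOW
  req#12 t=3ms: ALLOW
  req#13 t=3ms: ALLOW
  req#14 t=4ms: ALLOW
  req#15 t=4ms: ALLOW
  req#16 t=4ms: DENY
  req#17 t=4ms: DENY
  req#18 t=4ms: DENY
  req#19 t=4ms: DENY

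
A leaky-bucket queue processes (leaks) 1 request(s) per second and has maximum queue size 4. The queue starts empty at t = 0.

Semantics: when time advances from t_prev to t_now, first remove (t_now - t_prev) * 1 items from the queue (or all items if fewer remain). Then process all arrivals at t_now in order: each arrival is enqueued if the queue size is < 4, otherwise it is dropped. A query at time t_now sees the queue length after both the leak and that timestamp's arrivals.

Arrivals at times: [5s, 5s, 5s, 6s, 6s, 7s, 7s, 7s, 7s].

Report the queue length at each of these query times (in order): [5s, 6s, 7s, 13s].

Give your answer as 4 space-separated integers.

Answer: 3 4 4 0

Derivation:
Queue lengths at query times:
  query t=5s: backlog = 3
  query t=6s: backlog = 4
  query t=7s: backlog = 4
  query t=13s: backlog = 0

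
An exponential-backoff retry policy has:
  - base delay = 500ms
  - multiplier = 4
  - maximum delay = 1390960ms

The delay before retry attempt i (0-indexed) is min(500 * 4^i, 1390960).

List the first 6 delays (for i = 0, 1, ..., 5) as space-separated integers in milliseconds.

Answer: 500 2000 8000 32000 128000 512000

Derivation:
Computing each delay:
  i=0: min(500*4^0, 1390960) = 500
  i=1: min(500*4^1, 1390960) = 2000
  i=2: min(500*4^2, 1390960) = 8000
  i=3: min(500*4^3, 1390960) = 32000
  i=4: min(500*4^4, 1390960) = 128000
  i=5: min(500*4^5, 1390960) = 512000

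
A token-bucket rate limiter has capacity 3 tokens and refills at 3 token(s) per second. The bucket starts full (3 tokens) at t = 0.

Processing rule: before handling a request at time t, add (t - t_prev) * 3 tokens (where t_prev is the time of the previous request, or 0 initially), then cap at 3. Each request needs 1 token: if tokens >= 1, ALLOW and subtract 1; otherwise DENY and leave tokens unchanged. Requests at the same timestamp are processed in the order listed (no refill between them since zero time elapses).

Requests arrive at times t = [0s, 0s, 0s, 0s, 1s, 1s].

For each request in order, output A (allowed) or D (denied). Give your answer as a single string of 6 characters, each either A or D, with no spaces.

Answer: AAADAA

Derivation:
Simulating step by step:
  req#1 t=0s: ALLOW
  req#2 t=0s: ALLOW
  req#3 t=0s: ALLOW
  req#4 t=0s: DENY
  req#5 t=1s: ALLOW
  req#6 t=1s: ALLOW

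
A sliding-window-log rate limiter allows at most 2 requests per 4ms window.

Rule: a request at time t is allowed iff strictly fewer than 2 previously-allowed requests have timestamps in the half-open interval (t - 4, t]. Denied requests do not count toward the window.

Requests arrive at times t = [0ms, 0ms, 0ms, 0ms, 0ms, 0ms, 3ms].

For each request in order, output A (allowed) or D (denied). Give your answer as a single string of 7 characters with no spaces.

Answer: AADDDDD

Derivation:
Tracking allowed requests in the window:
  req#1 t=0ms: ALLOW
  req#2 t=0ms: ALLOW
  req#3 t=0ms: DENY
  req#4 t=0ms: DENY
  req#5 t=0ms: DENY
  req#6 t=0ms: DENY
  req#7 t=3ms: DENY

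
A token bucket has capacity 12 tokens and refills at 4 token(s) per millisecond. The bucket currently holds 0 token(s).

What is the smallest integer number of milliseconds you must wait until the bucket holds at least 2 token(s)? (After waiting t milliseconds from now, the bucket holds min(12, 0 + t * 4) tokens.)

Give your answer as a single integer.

Need 0 + t * 4 >= 2, so t >= 2/4.
Smallest integer t = ceil(2/4) = 1.

Answer: 1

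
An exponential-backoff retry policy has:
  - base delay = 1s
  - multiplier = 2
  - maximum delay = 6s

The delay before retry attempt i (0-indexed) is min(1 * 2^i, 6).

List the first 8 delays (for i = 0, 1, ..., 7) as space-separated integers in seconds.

Answer: 1 2 4 6 6 6 6 6

Derivation:
Computing each delay:
  i=0: min(1*2^0, 6) = 1
  i=1: min(1*2^1, 6) = 2
  i=2: min(1*2^2, 6) = 4
  i=3: min(1*2^3, 6) = 6
  i=4: min(1*2^4, 6) = 6
  i=5: min(1*2^5, 6) = 6
  i=6: min(1*2^6, 6) = 6
  i=7: min(1*2^7, 6) = 6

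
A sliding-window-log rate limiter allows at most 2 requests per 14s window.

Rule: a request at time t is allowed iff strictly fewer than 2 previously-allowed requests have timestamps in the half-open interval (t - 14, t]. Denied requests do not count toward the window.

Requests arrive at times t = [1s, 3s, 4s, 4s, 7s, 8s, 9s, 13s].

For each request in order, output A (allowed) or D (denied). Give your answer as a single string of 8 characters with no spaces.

Answer: AADDDDDD

Derivation:
Tracking allowed requests in the window:
  req#1 t=1s: ALLOW
  req#2 t=3s: ALLOW
  req#3 t=4s: DENY
  req#4 t=4s: DENY
  req#5 t=7s: DENY
  req#6 t=8s: DENY
  req#7 t=9s: DENY
  req#8 t=13s: DENY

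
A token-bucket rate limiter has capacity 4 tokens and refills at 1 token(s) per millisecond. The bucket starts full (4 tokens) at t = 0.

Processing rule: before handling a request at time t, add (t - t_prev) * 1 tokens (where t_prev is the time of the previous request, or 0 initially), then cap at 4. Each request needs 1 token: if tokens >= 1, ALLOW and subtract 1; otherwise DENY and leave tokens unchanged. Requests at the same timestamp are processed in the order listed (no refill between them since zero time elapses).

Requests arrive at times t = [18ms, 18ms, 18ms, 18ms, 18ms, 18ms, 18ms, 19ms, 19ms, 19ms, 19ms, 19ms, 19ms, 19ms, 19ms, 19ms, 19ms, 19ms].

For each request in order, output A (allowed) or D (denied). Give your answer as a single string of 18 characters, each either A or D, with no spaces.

Answer: AAAADDDADDDDDDDDDD

Derivation:
Simulating step by step:
  req#1 t=18ms: ALLOW
  req#2 t=18ms: ALLOW
  req#3 t=18ms: ALLOW
  req#4 t=18ms: ALLOW
  req#5 t=18ms: DENY
  req#6 t=18ms: DENY
  req#7 t=18ms: DENY
  req#8 t=19ms: ALLOW
  req#9 t=19ms: DENY
  req#10 t=19ms: DENY
  req#11 t=19ms: DENY
  req#12 t=19ms: DENY
  req#13 t=19ms: DENY
  req#14 t=19ms: DENY
  req#15 t=19ms: DENY
  req#16 t=19ms: DENY
  req#17 t=19ms: DENY
  req#18 t=19ms: DENY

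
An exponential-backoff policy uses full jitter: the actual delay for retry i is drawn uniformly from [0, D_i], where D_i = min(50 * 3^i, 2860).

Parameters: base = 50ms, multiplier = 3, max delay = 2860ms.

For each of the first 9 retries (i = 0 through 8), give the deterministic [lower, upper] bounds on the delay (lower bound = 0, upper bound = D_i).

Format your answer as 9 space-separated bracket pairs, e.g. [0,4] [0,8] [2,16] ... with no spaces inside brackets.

Computing bounds per retry:
  i=0: D_i=min(50*3^0,2860)=50, bounds=[0,50]
  i=1: D_i=min(50*3^1,2860)=150, bounds=[0,150]
  i=2: D_i=min(50*3^2,2860)=450, bounds=[0,450]
  i=3: D_i=min(50*3^3,2860)=1350, bounds=[0,1350]
  i=4: D_i=min(50*3^4,2860)=2860, bounds=[0,2860]
  i=5: D_i=min(50*3^5,2860)=2860, bounds=[0,2860]
  i=6: D_i=min(50*3^6,2860)=2860, bounds=[0,2860]
  i=7: D_i=min(50*3^7,2860)=2860, bounds=[0,2860]
  i=8: D_i=min(50*3^8,2860)=2860, bounds=[0,2860]

Answer: [0,50] [0,150] [0,450] [0,1350] [0,2860] [0,2860] [0,2860] [0,2860] [0,2860]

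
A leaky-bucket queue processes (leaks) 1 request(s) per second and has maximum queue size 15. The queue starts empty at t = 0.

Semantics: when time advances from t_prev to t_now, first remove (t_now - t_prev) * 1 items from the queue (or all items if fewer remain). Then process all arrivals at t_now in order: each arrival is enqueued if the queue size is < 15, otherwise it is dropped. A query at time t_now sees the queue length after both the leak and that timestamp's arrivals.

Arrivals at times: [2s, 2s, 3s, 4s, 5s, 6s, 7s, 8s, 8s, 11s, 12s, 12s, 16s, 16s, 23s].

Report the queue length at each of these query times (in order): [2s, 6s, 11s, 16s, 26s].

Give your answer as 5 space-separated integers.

Answer: 2 2 1 2 0

Derivation:
Queue lengths at query times:
  query t=2s: backlog = 2
  query t=6s: backlog = 2
  query t=11s: backlog = 1
  query t=16s: backlog = 2
  query t=26s: backlog = 0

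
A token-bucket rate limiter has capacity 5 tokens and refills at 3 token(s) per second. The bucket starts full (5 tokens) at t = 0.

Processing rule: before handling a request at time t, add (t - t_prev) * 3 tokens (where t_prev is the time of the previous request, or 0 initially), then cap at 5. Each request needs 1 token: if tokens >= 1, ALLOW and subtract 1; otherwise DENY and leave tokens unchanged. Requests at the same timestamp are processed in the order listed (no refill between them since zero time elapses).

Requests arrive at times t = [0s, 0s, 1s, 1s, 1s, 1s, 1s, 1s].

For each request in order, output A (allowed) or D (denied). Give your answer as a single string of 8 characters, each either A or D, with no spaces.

Answer: AAAAAAAD

Derivation:
Simulating step by step:
  req#1 t=0s: ALLOW
  req#2 t=0s: ALLOW
  req#3 t=1s: ALLOW
  req#4 t=1s: ALLOW
  req#5 t=1s: ALLOW
  req#6 t=1s: ALLOW
  req#7 t=1s: ALLOW
  req#8 t=1s: DENY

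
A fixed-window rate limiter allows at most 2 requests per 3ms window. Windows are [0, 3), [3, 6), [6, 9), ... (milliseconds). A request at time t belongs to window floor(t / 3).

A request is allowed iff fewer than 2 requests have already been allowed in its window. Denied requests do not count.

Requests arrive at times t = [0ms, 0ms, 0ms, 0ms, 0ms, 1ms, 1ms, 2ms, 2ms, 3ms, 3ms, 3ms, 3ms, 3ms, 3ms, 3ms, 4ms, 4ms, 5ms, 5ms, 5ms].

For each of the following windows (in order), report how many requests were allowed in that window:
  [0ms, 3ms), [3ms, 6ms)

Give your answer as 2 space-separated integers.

Processing requests:
  req#1 t=0ms (window 0): ALLOW
  req#2 t=0ms (window 0): ALLOW
  req#3 t=0ms (window 0): DENY
  req#4 t=0ms (window 0): DENY
  req#5 t=0ms (window 0): DENY
  req#6 t=1ms (window 0): DENY
  req#7 t=1ms (window 0): DENY
  req#8 t=2ms (window 0): DENY
  req#9 t=2ms (window 0): DENY
  req#10 t=3ms (window 1): ALLOW
  req#11 t=3ms (window 1): ALLOW
  req#12 t=3ms (window 1): DENY
  req#13 t=3ms (window 1): DENY
  req#14 t=3ms (window 1): DENY
  req#15 t=3ms (window 1): DENY
  req#16 t=3ms (window 1): DENY
  req#17 t=4ms (window 1): DENY
  req#18 t=4ms (window 1): DENY
  req#19 t=5ms (window 1): DENY
  req#20 t=5ms (window 1): DENY
  req#21 t=5ms (window 1): DENY

Allowed counts by window: 2 2

Answer: 2 2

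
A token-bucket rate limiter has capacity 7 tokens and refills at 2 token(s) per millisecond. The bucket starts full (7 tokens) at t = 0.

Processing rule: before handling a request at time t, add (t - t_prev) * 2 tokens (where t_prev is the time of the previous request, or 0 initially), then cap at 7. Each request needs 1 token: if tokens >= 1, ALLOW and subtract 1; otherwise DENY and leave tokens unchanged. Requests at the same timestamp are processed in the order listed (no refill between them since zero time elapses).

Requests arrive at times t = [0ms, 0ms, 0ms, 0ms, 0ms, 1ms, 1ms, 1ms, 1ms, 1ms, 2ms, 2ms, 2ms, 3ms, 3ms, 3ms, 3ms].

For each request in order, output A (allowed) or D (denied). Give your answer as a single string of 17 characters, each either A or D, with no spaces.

Answer: AAAAAAAAADAADAADD

Derivation:
Simulating step by step:
  req#1 t=0ms: ALLOW
  req#2 t=0ms: ALLOW
  req#3 t=0ms: ALLOW
  req#4 t=0ms: ALLOW
  req#5 t=0ms: ALLOW
  req#6 t=1ms: ALLOW
  req#7 t=1ms: ALLOW
  req#8 t=1ms: ALLOW
  req#9 t=1ms: ALLOW
  req#10 t=1ms: DENY
  req#11 t=2ms: ALLOW
  req#12 t=2ms: ALLOW
  req#13 t=2ms: DENY
  req#14 t=3ms: ALLOW
  req#15 t=3ms: ALLOW
  req#16 t=3ms: DENY
  req#17 t=3ms: DENY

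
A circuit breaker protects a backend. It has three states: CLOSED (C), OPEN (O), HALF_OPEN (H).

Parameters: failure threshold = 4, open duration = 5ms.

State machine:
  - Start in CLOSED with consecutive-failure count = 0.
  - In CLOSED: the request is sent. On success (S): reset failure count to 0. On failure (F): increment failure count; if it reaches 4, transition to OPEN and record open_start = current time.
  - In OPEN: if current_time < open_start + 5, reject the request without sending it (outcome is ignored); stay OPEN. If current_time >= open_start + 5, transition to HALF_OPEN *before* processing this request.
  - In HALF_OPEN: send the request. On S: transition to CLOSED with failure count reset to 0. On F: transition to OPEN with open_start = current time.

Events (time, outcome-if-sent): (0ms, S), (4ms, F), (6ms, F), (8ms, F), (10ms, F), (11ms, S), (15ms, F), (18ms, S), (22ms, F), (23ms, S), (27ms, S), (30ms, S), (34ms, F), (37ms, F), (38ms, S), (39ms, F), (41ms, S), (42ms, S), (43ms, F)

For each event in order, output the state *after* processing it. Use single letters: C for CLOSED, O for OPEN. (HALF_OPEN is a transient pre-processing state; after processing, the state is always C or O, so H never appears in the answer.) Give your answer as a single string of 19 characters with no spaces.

State after each event:
  event#1 t=0ms outcome=S: state=CLOSED
  event#2 t=4ms outcome=F: state=CLOSED
  event#3 t=6ms outcome=F: state=CLOSED
  event#4 t=8ms outcome=F: state=CLOSED
  event#5 t=10ms outcome=F: state=OPEN
  event#6 t=11ms outcome=S: state=OPEN
  event#7 t=15ms outcome=F: state=OPEN
  event#8 t=18ms outcome=S: state=OPEN
  event#9 t=22ms outcome=F: state=OPEN
  event#10 t=23ms outcome=S: state=OPEN
  event#11 t=27ms outcome=S: state=CLOSED
  event#12 t=30ms outcome=S: state=CLOSED
  event#13 t=34ms outcome=F: state=CLOSED
  event#14 t=37ms outcome=F: state=CLOSED
  event#15 t=38ms outcome=S: state=CLOSED
  event#16 t=39ms outcome=F: state=CLOSED
  event#17 t=41ms outcome=S: state=CLOSED
  event#18 t=42ms outcome=S: state=CLOSED
  event#19 t=43ms outcome=F: state=CLOSED

Answer: CCCCOOOOOOCCCCCCCCC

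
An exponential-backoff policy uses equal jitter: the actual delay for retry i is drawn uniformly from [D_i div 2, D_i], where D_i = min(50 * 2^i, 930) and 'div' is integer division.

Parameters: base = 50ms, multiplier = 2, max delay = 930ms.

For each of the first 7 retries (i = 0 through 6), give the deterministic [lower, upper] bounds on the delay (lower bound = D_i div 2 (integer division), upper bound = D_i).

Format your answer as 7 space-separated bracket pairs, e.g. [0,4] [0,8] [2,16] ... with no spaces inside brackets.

Answer: [25,50] [50,100] [100,200] [200,400] [400,800] [465,930] [465,930]

Derivation:
Computing bounds per retry:
  i=0: D_i=min(50*2^0,930)=50, bounds=[25,50]
  i=1: D_i=min(50*2^1,930)=100, bounds=[50,100]
  i=2: D_i=min(50*2^2,930)=200, bounds=[100,200]
  i=3: D_i=min(50*2^3,930)=400, bounds=[200,400]
  i=4: D_i=min(50*2^4,930)=800, bounds=[400,800]
  i=5: D_i=min(50*2^5,930)=930, bounds=[465,930]
  i=6: D_i=min(50*2^6,930)=930, bounds=[465,930]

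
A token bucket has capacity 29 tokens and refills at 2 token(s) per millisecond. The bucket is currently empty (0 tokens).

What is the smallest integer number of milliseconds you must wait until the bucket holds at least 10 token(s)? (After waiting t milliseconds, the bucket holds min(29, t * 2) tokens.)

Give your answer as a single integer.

Need t * 2 >= 10, so t >= 10/2.
Smallest integer t = ceil(10/2) = 5.

Answer: 5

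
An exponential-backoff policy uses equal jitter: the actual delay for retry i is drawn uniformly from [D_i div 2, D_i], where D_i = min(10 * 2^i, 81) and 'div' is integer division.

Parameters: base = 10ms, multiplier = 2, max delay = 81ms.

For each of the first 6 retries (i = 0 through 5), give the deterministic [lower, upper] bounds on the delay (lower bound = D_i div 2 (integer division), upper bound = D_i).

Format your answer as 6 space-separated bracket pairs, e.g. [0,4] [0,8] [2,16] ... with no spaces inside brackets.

Answer: [5,10] [10,20] [20,40] [40,80] [40,81] [40,81]

Derivation:
Computing bounds per retry:
  i=0: D_i=min(10*2^0,81)=10, bounds=[5,10]
  i=1: D_i=min(10*2^1,81)=20, bounds=[10,20]
  i=2: D_i=min(10*2^2,81)=40, bounds=[20,40]
  i=3: D_i=min(10*2^3,81)=80, bounds=[40,80]
  i=4: D_i=min(10*2^4,81)=81, bounds=[40,81]
  i=5: D_i=min(10*2^5,81)=81, bounds=[40,81]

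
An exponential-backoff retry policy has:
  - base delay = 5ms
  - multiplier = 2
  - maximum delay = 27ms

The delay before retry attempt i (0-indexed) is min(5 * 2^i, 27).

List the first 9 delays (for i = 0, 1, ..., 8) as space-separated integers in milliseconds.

Answer: 5 10 20 27 27 27 27 27 27

Derivation:
Computing each delay:
  i=0: min(5*2^0, 27) = 5
  i=1: min(5*2^1, 27) = 10
  i=2: min(5*2^2, 27) = 20
  i=3: min(5*2^3, 27) = 27
  i=4: min(5*2^4, 27) = 27
  i=5: min(5*2^5, 27) = 27
  i=6: min(5*2^6, 27) = 27
  i=7: min(5*2^7, 27) = 27
  i=8: min(5*2^8, 27) = 27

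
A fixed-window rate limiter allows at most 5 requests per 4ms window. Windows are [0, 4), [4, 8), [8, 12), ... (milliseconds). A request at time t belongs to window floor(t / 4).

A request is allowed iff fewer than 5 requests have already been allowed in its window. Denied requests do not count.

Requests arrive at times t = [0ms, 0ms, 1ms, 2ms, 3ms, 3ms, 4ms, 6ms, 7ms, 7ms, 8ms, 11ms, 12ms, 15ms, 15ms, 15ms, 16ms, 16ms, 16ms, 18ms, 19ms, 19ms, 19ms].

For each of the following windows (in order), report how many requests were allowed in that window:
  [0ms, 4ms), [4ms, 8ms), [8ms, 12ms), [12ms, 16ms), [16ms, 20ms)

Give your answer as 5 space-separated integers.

Processing requests:
  req#1 t=0ms (window 0): ALLOW
  req#2 t=0ms (window 0): ALLOW
  req#3 t=1ms (window 0): ALLOW
  req#4 t=2ms (window 0): ALLOW
  req#5 t=3ms (window 0): ALLOW
  req#6 t=3ms (window 0): DENY
  req#7 t=4ms (window 1): ALLOW
  req#8 t=6ms (window 1): ALLOW
  req#9 t=7ms (window 1): ALLOW
  req#10 t=7ms (window 1): ALLOW
  req#11 t=8ms (window 2): ALLOW
  req#12 t=11ms (window 2): ALLOW
  req#13 t=12ms (window 3): ALLOW
  req#14 t=15ms (window 3): ALLOW
  req#15 t=15ms (window 3): ALLOW
  req#16 t=15ms (window 3): ALLOW
  req#17 t=16ms (window 4): ALLOW
  req#18 t=16ms (window 4): ALLOW
  req#19 t=16ms (window 4): ALLOW
  req#20 t=18ms (window 4): ALLOW
  req#21 t=19ms (window 4): ALLOW
  req#22 t=19ms (window 4): DENY
  req#23 t=19ms (window 4): DENY

Allowed counts by window: 5 4 2 4 5

Answer: 5 4 2 4 5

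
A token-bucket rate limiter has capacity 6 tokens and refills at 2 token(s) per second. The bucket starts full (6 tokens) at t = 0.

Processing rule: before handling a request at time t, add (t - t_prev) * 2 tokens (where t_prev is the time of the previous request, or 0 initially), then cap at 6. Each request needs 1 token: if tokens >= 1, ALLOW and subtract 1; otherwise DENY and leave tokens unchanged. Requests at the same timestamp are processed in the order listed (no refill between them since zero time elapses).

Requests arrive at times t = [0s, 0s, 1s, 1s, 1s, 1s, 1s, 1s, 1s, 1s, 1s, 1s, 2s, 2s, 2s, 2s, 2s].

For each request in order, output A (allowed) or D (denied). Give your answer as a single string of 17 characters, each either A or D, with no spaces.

Answer: AAAAAAAADDDDAADDD

Derivation:
Simulating step by step:
  req#1 t=0s: ALLOW
  req#2 t=0s: ALLOW
  req#3 t=1s: ALLOW
  req#4 t=1s: ALLOW
  req#5 t=1s: ALLOW
  req#6 t=1s: ALLOW
  req#7 t=1s: ALLOW
  req#8 t=1s: ALLOW
  req#9 t=1s: DENY
  req#10 t=1s: DENY
  req#11 t=1s: DENY
  req#12 t=1s: DENY
  req#13 t=2s: ALLOW
  req#14 t=2s: ALLOW
  req#15 t=2s: DENY
  req#16 t=2s: DENY
  req#17 t=2s: DENY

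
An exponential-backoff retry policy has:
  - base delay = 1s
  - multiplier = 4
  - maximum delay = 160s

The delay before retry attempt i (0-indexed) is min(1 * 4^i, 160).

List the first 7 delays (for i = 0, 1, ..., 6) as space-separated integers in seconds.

Answer: 1 4 16 64 160 160 160

Derivation:
Computing each delay:
  i=0: min(1*4^0, 160) = 1
  i=1: min(1*4^1, 160) = 4
  i=2: min(1*4^2, 160) = 16
  i=3: min(1*4^3, 160) = 64
  i=4: min(1*4^4, 160) = 160
  i=5: min(1*4^5, 160) = 160
  i=6: min(1*4^6, 160) = 160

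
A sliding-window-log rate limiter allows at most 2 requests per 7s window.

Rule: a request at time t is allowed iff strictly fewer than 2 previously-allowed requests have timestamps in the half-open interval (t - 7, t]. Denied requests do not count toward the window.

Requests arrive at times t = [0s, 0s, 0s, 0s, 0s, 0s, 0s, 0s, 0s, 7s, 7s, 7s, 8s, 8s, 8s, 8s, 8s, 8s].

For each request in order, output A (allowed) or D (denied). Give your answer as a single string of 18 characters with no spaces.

Answer: AADDDDDDDAADDDDDDD

Derivation:
Tracking allowed requests in the window:
  req#1 t=0s: ALLOW
  req#2 t=0s: ALLOW
  req#3 t=0s: DENY
  req#4 t=0s: DENY
  req#5 t=0s: DENY
  req#6 t=0s: DENY
  req#7 t=0s: DENY
  req#8 t=0s: DENY
  req#9 t=0s: DENY
  req#10 t=7s: ALLOW
  req#11 t=7s: ALLOW
  req#12 t=7s: DENY
  req#13 t=8s: DENY
  req#14 t=8s: DENY
  req#15 t=8s: DENY
  req#16 t=8s: DENY
  req#17 t=8s: DENY
  req#18 t=8s: DENY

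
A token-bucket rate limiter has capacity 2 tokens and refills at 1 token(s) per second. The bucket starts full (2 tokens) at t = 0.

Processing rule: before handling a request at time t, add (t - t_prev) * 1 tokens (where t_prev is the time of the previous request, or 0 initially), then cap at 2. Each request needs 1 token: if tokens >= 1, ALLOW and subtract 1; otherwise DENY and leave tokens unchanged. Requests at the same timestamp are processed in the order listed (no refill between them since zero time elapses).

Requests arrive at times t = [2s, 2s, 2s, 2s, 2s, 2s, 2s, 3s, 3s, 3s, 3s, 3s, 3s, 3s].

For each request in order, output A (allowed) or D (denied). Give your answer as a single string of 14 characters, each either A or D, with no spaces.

Answer: AADDDDDADDDDDD

Derivation:
Simulating step by step:
  req#1 t=2s: ALLOW
  req#2 t=2s: ALLOW
  req#3 t=2s: DENY
  req#4 t=2s: DENY
  req#5 t=2s: DENY
  req#6 t=2s: DENY
  req#7 t=2s: DENY
  req#8 t=3s: ALLOW
  req#9 t=3s: DENY
  req#10 t=3s: DENY
  req#11 t=3s: DENY
  req#12 t=3s: DENY
  req#13 t=3s: DENY
  req#14 t=3s: DENY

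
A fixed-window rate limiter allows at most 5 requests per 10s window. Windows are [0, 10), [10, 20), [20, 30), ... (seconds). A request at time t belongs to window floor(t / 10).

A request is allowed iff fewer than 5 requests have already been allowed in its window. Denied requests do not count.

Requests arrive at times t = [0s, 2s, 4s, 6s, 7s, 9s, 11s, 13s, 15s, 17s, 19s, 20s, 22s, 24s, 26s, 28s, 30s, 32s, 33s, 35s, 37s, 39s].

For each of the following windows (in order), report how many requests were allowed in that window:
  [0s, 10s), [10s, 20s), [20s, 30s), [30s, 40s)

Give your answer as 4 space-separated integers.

Answer: 5 5 5 5

Derivation:
Processing requests:
  req#1 t=0s (window 0): ALLOW
  req#2 t=2s (window 0): ALLOW
  req#3 t=4s (window 0): ALLOW
  req#4 t=6s (window 0): ALLOW
  req#5 t=7s (window 0): ALLOW
  req#6 t=9s (window 0): DENY
  req#7 t=11s (window 1): ALLOW
  req#8 t=13s (window 1): ALLOW
  req#9 t=15s (window 1): ALLOW
  req#10 t=17s (window 1): ALLOW
  req#11 t=19s (window 1): ALLOW
  req#12 t=20s (window 2): ALLOW
  req#13 t=22s (window 2): ALLOW
  req#14 t=24s (window 2): ALLOW
  req#15 t=26s (window 2): ALLOW
  req#16 t=28s (window 2): ALLOW
  req#17 t=30s (window 3): ALLOW
  req#18 t=32s (window 3): ALLOW
  req#19 t=33s (window 3): ALLOW
  req#20 t=35s (window 3): ALLOW
  req#21 t=37s (window 3): ALLOW
  req#22 t=39s (window 3): DENY

Allowed counts by window: 5 5 5 5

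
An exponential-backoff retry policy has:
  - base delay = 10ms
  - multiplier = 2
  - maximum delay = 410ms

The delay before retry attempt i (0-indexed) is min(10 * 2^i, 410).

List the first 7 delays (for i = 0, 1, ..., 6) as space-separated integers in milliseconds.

Computing each delay:
  i=0: min(10*2^0, 410) = 10
  i=1: min(10*2^1, 410) = 20
  i=2: min(10*2^2, 410) = 40
  i=3: min(10*2^3, 410) = 80
  i=4: min(10*2^4, 410) = 160
  i=5: min(10*2^5, 410) = 320
  i=6: min(10*2^6, 410) = 410

Answer: 10 20 40 80 160 320 410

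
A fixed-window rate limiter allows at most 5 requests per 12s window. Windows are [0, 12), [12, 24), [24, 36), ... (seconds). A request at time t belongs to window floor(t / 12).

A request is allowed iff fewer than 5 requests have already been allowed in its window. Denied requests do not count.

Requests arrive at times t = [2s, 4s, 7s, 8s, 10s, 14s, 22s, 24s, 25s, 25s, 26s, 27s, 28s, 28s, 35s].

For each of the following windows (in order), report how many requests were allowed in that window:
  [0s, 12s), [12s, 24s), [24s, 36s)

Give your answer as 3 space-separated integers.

Answer: 5 2 5

Derivation:
Processing requests:
  req#1 t=2s (window 0): ALLOW
  req#2 t=4s (window 0): ALLOW
  req#3 t=7s (window 0): ALLOW
  req#4 t=8s (window 0): ALLOW
  req#5 t=10s (window 0): ALLOW
  req#6 t=14s (window 1): ALLOW
  req#7 t=22s (window 1): ALLOW
  req#8 t=24s (window 2): ALLOW
  req#9 t=25s (window 2): ALLOW
  req#10 t=25s (window 2): ALLOW
  req#11 t=26s (window 2): ALLOW
  req#12 t=27s (window 2): ALLOW
  req#13 t=28s (window 2): DENY
  req#14 t=28s (window 2): DENY
  req#15 t=35s (window 2): DENY

Allowed counts by window: 5 2 5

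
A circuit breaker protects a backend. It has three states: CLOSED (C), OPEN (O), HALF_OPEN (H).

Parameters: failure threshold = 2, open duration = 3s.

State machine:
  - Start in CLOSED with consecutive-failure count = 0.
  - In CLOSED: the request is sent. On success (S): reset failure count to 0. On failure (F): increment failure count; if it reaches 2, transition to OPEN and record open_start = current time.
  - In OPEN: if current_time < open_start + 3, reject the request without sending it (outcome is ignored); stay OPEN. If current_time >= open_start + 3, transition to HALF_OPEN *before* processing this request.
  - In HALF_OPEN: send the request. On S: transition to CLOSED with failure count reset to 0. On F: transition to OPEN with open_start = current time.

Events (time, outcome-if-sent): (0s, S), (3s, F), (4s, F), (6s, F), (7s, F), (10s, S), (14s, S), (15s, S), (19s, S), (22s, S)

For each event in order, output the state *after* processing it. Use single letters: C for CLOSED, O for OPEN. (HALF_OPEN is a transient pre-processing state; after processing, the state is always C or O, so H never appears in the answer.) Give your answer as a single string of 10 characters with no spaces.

Answer: CCOOOCCCCC

Derivation:
State after each event:
  event#1 t=0s outcome=S: state=CLOSED
  event#2 t=3s outcome=F: state=CLOSED
  event#3 t=4s outcome=F: state=OPEN
  event#4 t=6s outcome=F: state=OPEN
  event#5 t=7s outcome=F: state=OPEN
  event#6 t=10s outcome=S: state=CLOSED
  event#7 t=14s outcome=S: state=CLOSED
  event#8 t=15s outcome=S: state=CLOSED
  event#9 t=19s outcome=S: state=CLOSED
  event#10 t=22s outcome=S: state=CLOSED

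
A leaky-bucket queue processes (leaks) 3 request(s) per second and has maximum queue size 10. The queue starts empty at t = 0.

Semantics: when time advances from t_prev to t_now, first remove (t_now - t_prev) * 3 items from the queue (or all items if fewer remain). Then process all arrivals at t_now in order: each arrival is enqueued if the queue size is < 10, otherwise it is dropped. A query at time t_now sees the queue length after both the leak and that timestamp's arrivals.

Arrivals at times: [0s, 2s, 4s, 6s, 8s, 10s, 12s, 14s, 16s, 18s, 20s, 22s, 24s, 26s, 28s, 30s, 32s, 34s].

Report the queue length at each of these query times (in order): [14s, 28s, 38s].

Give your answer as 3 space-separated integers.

Queue lengths at query times:
  query t=14s: backlog = 1
  query t=28s: backlog = 1
  query t=38s: backlog = 0

Answer: 1 1 0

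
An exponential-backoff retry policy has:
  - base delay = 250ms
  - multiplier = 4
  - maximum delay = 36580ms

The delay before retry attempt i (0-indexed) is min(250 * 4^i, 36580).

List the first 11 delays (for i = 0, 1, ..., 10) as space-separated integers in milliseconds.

Computing each delay:
  i=0: min(250*4^0, 36580) = 250
  i=1: min(250*4^1, 36580) = 1000
  i=2: min(250*4^2, 36580) = 4000
  i=3: min(250*4^3, 36580) = 16000
  i=4: min(250*4^4, 36580) = 36580
  i=5: min(250*4^5, 36580) = 36580
  i=6: min(250*4^6, 36580) = 36580
  i=7: min(250*4^7, 36580) = 36580
  i=8: min(250*4^8, 36580) = 36580
  i=9: min(250*4^9, 36580) = 36580
  i=10: min(250*4^10, 36580) = 36580

Answer: 250 1000 4000 16000 36580 36580 36580 36580 36580 36580 36580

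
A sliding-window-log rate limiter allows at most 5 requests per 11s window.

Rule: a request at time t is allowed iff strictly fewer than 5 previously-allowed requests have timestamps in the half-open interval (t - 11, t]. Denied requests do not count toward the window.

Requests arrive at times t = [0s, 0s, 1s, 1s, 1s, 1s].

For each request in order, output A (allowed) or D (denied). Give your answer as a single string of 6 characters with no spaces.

Answer: AAAAAD

Derivation:
Tracking allowed requests in the window:
  req#1 t=0s: ALLOW
  req#2 t=0s: ALLOW
  req#3 t=1s: ALLOW
  req#4 t=1s: ALLOW
  req#5 t=1s: ALLOW
  req#6 t=1s: DENY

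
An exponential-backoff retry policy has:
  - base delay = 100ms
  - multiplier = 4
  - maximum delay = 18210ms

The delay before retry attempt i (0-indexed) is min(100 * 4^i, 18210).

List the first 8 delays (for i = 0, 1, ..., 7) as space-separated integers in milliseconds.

Computing each delay:
  i=0: min(100*4^0, 18210) = 100
  i=1: min(100*4^1, 18210) = 400
  i=2: min(100*4^2, 18210) = 1600
  i=3: min(100*4^3, 18210) = 6400
  i=4: min(100*4^4, 18210) = 18210
  i=5: min(100*4^5, 18210) = 18210
  i=6: min(100*4^6, 18210) = 18210
  i=7: min(100*4^7, 18210) = 18210

Answer: 100 400 1600 6400 18210 18210 18210 18210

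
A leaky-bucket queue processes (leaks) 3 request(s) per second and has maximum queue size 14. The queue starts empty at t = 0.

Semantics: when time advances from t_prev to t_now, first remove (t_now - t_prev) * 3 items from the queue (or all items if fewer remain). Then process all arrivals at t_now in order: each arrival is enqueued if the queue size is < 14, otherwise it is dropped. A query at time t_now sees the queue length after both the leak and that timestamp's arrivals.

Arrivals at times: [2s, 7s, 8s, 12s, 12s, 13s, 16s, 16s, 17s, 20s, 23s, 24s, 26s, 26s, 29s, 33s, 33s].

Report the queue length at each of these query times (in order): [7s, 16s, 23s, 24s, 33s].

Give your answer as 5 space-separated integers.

Answer: 1 2 1 1 2

Derivation:
Queue lengths at query times:
  query t=7s: backlog = 1
  query t=16s: backlog = 2
  query t=23s: backlog = 1
  query t=24s: backlog = 1
  query t=33s: backlog = 2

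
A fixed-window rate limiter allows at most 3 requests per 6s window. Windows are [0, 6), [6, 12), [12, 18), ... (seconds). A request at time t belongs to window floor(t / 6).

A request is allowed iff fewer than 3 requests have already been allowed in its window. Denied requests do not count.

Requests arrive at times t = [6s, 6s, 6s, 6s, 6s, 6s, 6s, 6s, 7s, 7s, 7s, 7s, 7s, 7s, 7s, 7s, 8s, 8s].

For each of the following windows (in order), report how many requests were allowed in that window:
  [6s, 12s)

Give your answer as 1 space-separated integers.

Answer: 3

Derivation:
Processing requests:
  req#1 t=6s (window 1): ALLOW
  req#2 t=6s (window 1): ALLOW
  req#3 t=6s (window 1): ALLOW
  req#4 t=6s (window 1): DENY
  req#5 t=6s (window 1): DENY
  req#6 t=6s (window 1): DENY
  req#7 t=6s (window 1): DENY
  req#8 t=6s (window 1): DENY
  req#9 t=7s (window 1): DENY
  req#10 t=7s (window 1): DENY
  req#11 t=7s (window 1): DENY
  req#12 t=7s (window 1): DENY
  req#13 t=7s (window 1): DENY
  req#14 t=7s (window 1): DENY
  req#15 t=7s (window 1): DENY
  req#16 t=7s (window 1): DENY
  req#17 t=8s (window 1): DENY
  req#18 t=8s (window 1): DENY

Allowed counts by window: 3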